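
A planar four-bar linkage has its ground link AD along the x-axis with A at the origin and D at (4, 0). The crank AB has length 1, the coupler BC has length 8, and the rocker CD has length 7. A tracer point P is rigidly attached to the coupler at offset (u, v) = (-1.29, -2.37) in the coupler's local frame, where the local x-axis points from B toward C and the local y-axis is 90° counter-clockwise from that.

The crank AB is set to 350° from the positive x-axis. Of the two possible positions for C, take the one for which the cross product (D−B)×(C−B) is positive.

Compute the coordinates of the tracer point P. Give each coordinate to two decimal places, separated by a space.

A=(0,0), D=(4.00,0)
B = A + 1.00·(cos350°, sin350°) = (0.9848, -0.1736)
|BD| = 3.0202
circle(B,8.00) ∩ circle(D,7.00): a=3.9934, h=6.9320
  candidates: C₊=(4.5730,6.9765) cross=20.936; C₋=(5.3701,-6.8646) cross=-20.936
  mode + wants cross > 0 → take C=(4.5730,6.9765) (cross=20.936)
ex = (C−B)/|BC| = (0.4485,0.8938); ey = (-0.8938,0.4485)
P = B + -1.29·ex + -2.37·ey = (2.5244,-2.3896)

2.52 -2.39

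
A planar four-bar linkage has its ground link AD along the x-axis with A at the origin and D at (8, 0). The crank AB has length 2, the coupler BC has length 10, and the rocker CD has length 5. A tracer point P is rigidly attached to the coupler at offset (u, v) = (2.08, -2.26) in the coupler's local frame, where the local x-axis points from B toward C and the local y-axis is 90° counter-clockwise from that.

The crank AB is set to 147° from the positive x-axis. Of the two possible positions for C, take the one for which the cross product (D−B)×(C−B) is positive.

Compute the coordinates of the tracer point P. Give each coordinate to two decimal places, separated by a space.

1.12 -0.18

A=(0,0), D=(8.00,0)
B = A + 2.00·(cos147°, sin147°) = (-1.6773, 1.0893)
|BD| = 9.7385
circle(B,10.00) ∩ circle(D,5.00): a=8.7199, h=4.8952
  candidates: C₊=(7.5354,4.9784) cross=47.671; C₋=(6.4403,-4.7505) cross=-47.671
  mode + wants cross > 0 → take C=(7.5354,4.9784) (cross=47.671)
ex = (C−B)/|BC| = (0.9213,0.3889); ey = (-0.3889,0.9213)
P = B + 2.08·ex + -2.26·ey = (1.1178,-0.1839)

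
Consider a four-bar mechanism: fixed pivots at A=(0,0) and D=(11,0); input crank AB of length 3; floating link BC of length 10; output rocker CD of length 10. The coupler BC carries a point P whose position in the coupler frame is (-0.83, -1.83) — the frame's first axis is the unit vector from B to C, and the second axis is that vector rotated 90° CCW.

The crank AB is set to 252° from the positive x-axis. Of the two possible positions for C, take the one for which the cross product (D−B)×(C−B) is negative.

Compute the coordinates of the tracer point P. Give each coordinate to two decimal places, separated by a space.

-2.72 -3.76

A=(0,0), D=(11.00,0)
B = A + 3.00·(cos252°, sin252°) = (-0.9271, -2.8532)
|BD| = 12.2636
circle(B,10.00) ∩ circle(D,10.00): a=6.1318, h=7.8994
  candidates: C₊=(3.1986,6.2561) cross=96.875; C₋=(6.8743,-9.1093) cross=-96.875
  mode - wants cross < 0 → take C=(6.8743,-9.1093) (cross=-96.875)
ex = (C−B)/|BC| = (0.7801,-0.6256); ey = (0.6256,0.7801)
P = B + -0.83·ex + -1.83·ey = (-2.7194,-3.7616)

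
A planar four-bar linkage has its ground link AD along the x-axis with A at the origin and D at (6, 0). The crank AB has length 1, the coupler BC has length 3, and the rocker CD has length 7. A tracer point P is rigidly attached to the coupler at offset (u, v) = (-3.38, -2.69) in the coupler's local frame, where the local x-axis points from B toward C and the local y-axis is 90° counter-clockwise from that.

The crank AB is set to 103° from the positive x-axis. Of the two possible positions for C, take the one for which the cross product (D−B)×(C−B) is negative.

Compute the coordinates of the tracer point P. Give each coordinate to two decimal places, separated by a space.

A=(0,0), D=(6.00,0)
B = A + 1.00·(cos103°, sin103°) = (-0.2250, 0.9744)
|BD| = 6.3007
circle(B,3.00) ∩ circle(D,7.00): a=-0.0239, h=2.9999
  candidates: C₊=(0.2154,3.9419) cross=18.902; C₋=(-0.7124,-1.9858) cross=-18.902
  mode - wants cross < 0 → take C=(-0.7124,-1.9858) (cross=-18.902)
ex = (C−B)/|BC| = (-0.1625,-0.9867); ey = (0.9867,-0.1625)
P = B + -3.38·ex + -2.69·ey = (-2.3300,4.7466)

-2.33 4.75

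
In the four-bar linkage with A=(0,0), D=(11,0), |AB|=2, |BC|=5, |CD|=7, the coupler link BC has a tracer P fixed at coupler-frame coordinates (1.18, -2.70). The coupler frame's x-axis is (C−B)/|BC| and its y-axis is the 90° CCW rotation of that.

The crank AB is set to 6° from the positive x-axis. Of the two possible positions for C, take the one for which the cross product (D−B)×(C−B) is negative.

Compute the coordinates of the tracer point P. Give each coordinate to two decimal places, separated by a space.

A=(0,0), D=(11.00,0)
B = A + 2.00·(cos6°, sin6°) = (1.9890, 0.2091)
|BD| = 9.0134
circle(B,5.00) ∩ circle(D,7.00): a=3.1753, h=3.8623
  candidates: C₊=(5.2531,3.9967) cross=34.812; C₋=(5.0739,-3.7258) cross=-34.812
  mode - wants cross < 0 → take C=(5.0739,-3.7258) (cross=-34.812)
ex = (C−B)/|BC| = (0.6170,-0.7870); ey = (0.7870,0.6170)
P = B + 1.18·ex + -2.70·ey = (0.5922,-2.3854)

0.59 -2.39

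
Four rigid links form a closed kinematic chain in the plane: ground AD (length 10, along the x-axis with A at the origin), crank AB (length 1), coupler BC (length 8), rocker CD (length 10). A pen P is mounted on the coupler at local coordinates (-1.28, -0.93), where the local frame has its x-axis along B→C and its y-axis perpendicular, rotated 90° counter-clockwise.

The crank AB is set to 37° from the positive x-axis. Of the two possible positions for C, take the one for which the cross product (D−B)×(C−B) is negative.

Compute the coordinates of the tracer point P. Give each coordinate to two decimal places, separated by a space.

A=(0,0), D=(10.00,0)
B = A + 1.00·(cos37°, sin37°) = (0.7986, 0.6018)
|BD| = 9.2210
circle(B,8.00) ∩ circle(D,10.00): a=2.6585, h=7.5454
  candidates: C₊=(3.9439,7.9576) cross=69.576; C₋=(2.9590,-7.1010) cross=-69.576
  mode - wants cross < 0 → take C=(2.9590,-7.1010) (cross=-69.576)
ex = (C−B)/|BC| = (0.2700,-0.9628); ey = (0.9628,0.2700)
P = B + -1.28·ex + -0.93·ey = (-0.4425,1.5831)

-0.44 1.58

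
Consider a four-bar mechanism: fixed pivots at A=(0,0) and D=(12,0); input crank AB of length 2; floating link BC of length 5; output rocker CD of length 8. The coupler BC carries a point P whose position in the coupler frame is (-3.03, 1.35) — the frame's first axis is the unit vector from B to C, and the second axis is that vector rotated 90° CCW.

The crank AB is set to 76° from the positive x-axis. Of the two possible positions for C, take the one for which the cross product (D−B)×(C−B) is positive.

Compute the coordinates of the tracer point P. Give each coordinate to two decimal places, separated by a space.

A=(0,0), D=(12.00,0)
B = A + 2.00·(cos76°, sin76°) = (0.4838, 1.9406)
|BD| = 11.6785
circle(B,5.00) ∩ circle(D,8.00): a=4.1695, h=2.7595
  candidates: C₊=(5.0539,3.9689) cross=32.227; C₋=(4.1369,-1.4734) cross=-32.227
  mode + wants cross > 0 → take C=(5.0539,3.9689) (cross=32.227)
ex = (C−B)/|BC| = (0.9140,0.4057); ey = (-0.4057,0.9140)
P = B + -3.03·ex + 1.35·ey = (-2.8333,1.9453)

-2.83 1.95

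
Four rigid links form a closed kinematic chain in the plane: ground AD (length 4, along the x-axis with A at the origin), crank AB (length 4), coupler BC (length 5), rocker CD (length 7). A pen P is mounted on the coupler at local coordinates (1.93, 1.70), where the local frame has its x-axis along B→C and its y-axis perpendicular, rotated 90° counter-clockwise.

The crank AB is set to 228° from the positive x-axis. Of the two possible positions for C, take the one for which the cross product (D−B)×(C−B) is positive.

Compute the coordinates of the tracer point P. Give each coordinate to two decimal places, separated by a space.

A=(0,0), D=(4.00,0)
B = A + 4.00·(cos228°, sin228°) = (-2.6765, -2.9726)
|BD| = 7.3084
circle(B,5.00) ∩ circle(D,7.00): a=2.0122, h=4.5772
  candidates: C₊=(-2.7000,2.0274) cross=33.452; C₋=(1.0235,-6.3356) cross=-33.452
  mode + wants cross > 0 → take C=(-2.7000,2.0274) (cross=33.452)
ex = (C−B)/|BC| = (-0.0047,1.0000); ey = (-1.0000,-0.0047)
P = B + 1.93·ex + 1.70·ey = (-4.3856,-1.0506)

-4.39 -1.05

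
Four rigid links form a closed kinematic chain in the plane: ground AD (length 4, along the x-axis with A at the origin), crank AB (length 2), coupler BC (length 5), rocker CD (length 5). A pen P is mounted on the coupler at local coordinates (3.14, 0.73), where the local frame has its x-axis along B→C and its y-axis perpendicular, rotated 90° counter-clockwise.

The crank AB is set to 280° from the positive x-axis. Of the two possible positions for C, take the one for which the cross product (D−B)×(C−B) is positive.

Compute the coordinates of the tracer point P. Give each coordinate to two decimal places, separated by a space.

-0.59 1.11

A=(0,0), D=(4.00,0)
B = A + 2.00·(cos280°, sin280°) = (0.3473, -1.9696)
|BD| = 4.1499
circle(B,5.00) ∩ circle(D,5.00): a=2.0749, h=4.5491
  candidates: C₊=(0.0145,3.0193) cross=18.878; C₋=(4.3327,-4.9889) cross=-18.878
  mode + wants cross > 0 → take C=(0.0145,3.0193) (cross=18.878)
ex = (C−B)/|BC| = (-0.0665,0.9978); ey = (-0.9978,-0.0665)
P = B + 3.14·ex + 0.73·ey = (-0.5901,1.1148)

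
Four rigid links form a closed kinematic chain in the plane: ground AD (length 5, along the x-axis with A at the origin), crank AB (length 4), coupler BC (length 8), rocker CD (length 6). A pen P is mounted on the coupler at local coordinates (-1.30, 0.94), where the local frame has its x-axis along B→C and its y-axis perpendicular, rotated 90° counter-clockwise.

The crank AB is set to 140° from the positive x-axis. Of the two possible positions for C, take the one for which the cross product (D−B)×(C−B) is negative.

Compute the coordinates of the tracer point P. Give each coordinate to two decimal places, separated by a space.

A=(0,0), D=(5.00,0)
B = A + 4.00·(cos140°, sin140°) = (-3.0642, 2.5712)
|BD| = 8.4641
circle(B,8.00) ∩ circle(D,6.00): a=5.8861, h=5.4179
  candidates: C₊=(4.1896,5.9450) cross=45.858; C₋=(0.8980,-4.3788) cross=-45.858
  mode - wants cross < 0 → take C=(0.8980,-4.3788) (cross=-45.858)
ex = (C−B)/|BC| = (0.4953,-0.8687); ey = (0.8687,0.4953)
P = B + -1.30·ex + 0.94·ey = (-2.8914,4.1661)

-2.89 4.17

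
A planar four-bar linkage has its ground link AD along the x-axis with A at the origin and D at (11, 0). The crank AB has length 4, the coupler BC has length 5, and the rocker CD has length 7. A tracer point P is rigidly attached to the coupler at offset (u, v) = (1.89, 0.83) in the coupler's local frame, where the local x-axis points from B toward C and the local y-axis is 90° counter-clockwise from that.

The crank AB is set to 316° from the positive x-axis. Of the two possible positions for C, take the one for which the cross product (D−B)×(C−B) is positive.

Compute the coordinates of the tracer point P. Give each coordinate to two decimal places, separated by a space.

A=(0,0), D=(11.00,0)
B = A + 4.00·(cos316°, sin316°) = (2.8774, -2.7786)
|BD| = 8.5848
circle(B,5.00) ∩ circle(D,7.00): a=2.8946, h=4.0770
  candidates: C₊=(4.2965,2.0157) cross=35.000; C₋=(6.9357,-5.6992) cross=-35.000
  mode + wants cross > 0 → take C=(4.2965,2.0157) (cross=35.000)
ex = (C−B)/|BC| = (0.2838,0.9589); ey = (-0.9589,0.2838)
P = B + 1.89·ex + 0.83·ey = (2.6179,-0.7308)

2.62 -0.73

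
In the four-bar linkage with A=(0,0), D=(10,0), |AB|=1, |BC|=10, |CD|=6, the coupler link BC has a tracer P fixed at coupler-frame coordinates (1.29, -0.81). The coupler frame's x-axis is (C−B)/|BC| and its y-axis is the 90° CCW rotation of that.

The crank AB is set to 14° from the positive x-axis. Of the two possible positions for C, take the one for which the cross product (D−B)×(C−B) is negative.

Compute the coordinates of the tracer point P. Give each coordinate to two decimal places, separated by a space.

A=(0,0), D=(10.00,0)
B = A + 1.00·(cos14°, sin14°) = (0.9703, 0.2419)
|BD| = 9.0329
circle(B,10.00) ∩ circle(D,6.00): a=8.0591, h=5.9204
  candidates: C₊=(9.1850,5.9444) cross=53.479; C₋=(8.8679,-5.8922) cross=-53.479
  mode - wants cross < 0 → take C=(8.8679,-5.8922) (cross=-53.479)
ex = (C−B)/|BC| = (0.7898,-0.6134); ey = (0.6134,0.7898)
P = B + 1.29·ex + -0.81·ey = (1.4922,-1.1891)

1.49 -1.19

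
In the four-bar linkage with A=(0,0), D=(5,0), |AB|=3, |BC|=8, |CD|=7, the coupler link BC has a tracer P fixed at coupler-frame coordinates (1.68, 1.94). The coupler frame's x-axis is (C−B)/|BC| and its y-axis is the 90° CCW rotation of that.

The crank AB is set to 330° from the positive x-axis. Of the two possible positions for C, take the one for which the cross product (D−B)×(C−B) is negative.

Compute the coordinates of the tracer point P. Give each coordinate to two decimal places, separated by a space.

A=(0,0), D=(5.00,0)
B = A + 3.00·(cos330°, sin330°) = (2.5981, -1.5000)
|BD| = 2.8318
circle(B,8.00) ∩ circle(D,7.00): a=4.0644, h=6.8906
  candidates: C₊=(2.3955,6.4974) cross=19.513; C₋=(9.6954,-5.1917) cross=-19.513
  mode - wants cross < 0 → take C=(9.6954,-5.1917) (cross=-19.513)
ex = (C−B)/|BC| = (0.8872,-0.4615); ey = (0.4615,0.8872)
P = B + 1.68·ex + 1.94·ey = (4.9837,-0.5542)

4.98 -0.55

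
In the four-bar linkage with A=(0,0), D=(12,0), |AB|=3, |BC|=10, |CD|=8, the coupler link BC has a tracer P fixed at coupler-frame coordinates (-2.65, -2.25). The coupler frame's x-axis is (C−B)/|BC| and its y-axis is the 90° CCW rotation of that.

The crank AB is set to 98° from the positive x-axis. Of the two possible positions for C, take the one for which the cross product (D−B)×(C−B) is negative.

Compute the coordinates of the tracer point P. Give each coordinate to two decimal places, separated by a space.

A=(0,0), D=(12.00,0)
B = A + 3.00·(cos98°, sin98°) = (-0.4175, 2.9708)
|BD| = 12.7679
circle(B,10.00) ∩ circle(D,8.00): a=7.7938, h=6.2656
  candidates: C₊=(8.6202,7.2510) cross=79.999; C₋=(5.7045,-4.9362) cross=-79.999
  mode - wants cross < 0 → take C=(5.7045,-4.9362) (cross=-79.999)
ex = (C−B)/|BC| = (0.6122,-0.7907); ey = (0.7907,0.6122)
P = B + -2.65·ex + -2.25·ey = (-3.8189,3.6887)

-3.82 3.69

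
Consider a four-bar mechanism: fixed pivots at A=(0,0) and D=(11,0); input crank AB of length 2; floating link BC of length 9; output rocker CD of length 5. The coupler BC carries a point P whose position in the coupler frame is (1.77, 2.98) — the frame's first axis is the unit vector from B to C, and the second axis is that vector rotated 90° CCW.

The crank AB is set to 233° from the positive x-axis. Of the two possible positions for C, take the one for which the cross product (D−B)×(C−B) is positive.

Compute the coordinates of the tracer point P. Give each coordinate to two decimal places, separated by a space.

A=(0,0), D=(11.00,0)
B = A + 2.00·(cos233°, sin233°) = (-1.2036, -1.5973)
|BD| = 12.3077
circle(B,9.00) ∩ circle(D,5.00): a=8.4289, h=3.1551
  candidates: C₊=(6.7445,2.6250) cross=38.832; C₋=(7.5634,-3.6318) cross=-38.832
  mode + wants cross > 0 → take C=(6.7445,2.6250) (cross=38.832)
ex = (C−B)/|BC| = (0.8831,0.4691); ey = (-0.4691,0.8831)
P = B + 1.77·ex + 2.98·ey = (-1.0385,1.8648)

-1.04 1.86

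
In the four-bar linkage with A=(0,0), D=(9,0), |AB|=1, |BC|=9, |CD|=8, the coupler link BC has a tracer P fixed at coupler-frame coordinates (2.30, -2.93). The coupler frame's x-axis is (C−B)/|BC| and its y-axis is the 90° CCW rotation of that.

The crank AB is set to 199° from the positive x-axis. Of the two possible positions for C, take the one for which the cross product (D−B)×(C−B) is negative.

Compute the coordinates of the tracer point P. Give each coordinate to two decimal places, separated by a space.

A=(0,0), D=(9.00,0)
B = A + 1.00·(cos199°, sin199°) = (-0.9455, -0.3256)
|BD| = 9.9508
circle(B,9.00) ∩ circle(D,8.00): a=5.8296, h=6.8568
  candidates: C₊=(4.6566,6.7183) cross=68.231; C₋=(5.1053,-6.9880) cross=-68.231
  mode - wants cross < 0 → take C=(5.1053,-6.9880) (cross=-68.231)
ex = (C−B)/|BC| = (0.6723,-0.7403); ey = (0.7403,0.6723)
P = B + 2.30·ex + -2.93·ey = (-1.5682,-3.9981)

-1.57 -4.00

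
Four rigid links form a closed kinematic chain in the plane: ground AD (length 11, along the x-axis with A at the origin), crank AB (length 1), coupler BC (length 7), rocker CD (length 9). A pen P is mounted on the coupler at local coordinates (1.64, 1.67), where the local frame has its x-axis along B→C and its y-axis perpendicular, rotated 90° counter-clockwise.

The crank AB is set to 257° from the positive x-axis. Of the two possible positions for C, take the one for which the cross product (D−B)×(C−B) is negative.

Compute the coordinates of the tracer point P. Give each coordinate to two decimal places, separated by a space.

2.11 -1.08

A=(0,0), D=(11.00,0)
B = A + 1.00·(cos257°, sin257°) = (-0.2250, -0.9744)
|BD| = 11.2672
circle(B,7.00) ∩ circle(D,9.00): a=4.2135, h=5.5898
  candidates: C₊=(3.4894,4.9589) cross=62.982; C₋=(4.4562,-6.1789) cross=-62.982
  mode - wants cross < 0 → take C=(4.4562,-6.1789) (cross=-62.982)
ex = (C−B)/|BC| = (0.6687,-0.7435); ey = (0.7435,0.6687)
P = B + 1.64·ex + 1.67·ey = (2.1134,-1.0769)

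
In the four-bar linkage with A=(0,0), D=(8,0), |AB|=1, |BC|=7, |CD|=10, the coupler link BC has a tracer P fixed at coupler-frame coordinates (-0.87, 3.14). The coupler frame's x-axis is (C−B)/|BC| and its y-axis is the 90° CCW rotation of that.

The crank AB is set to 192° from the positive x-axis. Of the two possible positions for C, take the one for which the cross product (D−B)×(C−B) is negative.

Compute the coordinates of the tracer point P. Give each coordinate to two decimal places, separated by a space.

1.83 1.44

A=(0,0), D=(8.00,0)
B = A + 1.00·(cos192°, sin192°) = (-0.9781, -0.2079)
|BD| = 8.9806
circle(B,7.00) ∩ circle(D,10.00): a=1.6508, h=6.8026
  candidates: C₊=(0.5147,6.6310) cross=61.091; C₋=(0.8297,-6.9704) cross=-61.091
  mode - wants cross < 0 → take C=(0.8297,-6.9704) (cross=-61.091)
ex = (C−B)/|BC| = (0.2583,-0.9661); ey = (0.9661,0.2583)
P = B + -0.87·ex + 3.14·ey = (1.8306,1.4435)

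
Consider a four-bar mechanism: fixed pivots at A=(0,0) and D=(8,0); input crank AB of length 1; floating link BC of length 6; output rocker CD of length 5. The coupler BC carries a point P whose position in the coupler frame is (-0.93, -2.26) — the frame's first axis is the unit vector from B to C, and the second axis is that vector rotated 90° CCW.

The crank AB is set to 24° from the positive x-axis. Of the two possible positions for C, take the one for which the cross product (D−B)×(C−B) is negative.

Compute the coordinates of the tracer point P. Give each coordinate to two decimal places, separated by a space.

-1.38 -0.45

A=(0,0), D=(8.00,0)
B = A + 1.00·(cos24°, sin24°) = (0.9135, 0.4067)
|BD| = 7.0981
circle(B,6.00) ∩ circle(D,5.00): a=4.3239, h=4.1598
  candidates: C₊=(5.4687,4.3119) cross=29.527; C₋=(4.9920,-3.9940) cross=-29.527
  mode - wants cross < 0 → take C=(4.9920,-3.9940) (cross=-29.527)
ex = (C−B)/|BC| = (0.6797,-0.7335); ey = (0.7335,0.6797)
P = B + -0.93·ex + -2.26·ey = (-1.3762,-0.4474)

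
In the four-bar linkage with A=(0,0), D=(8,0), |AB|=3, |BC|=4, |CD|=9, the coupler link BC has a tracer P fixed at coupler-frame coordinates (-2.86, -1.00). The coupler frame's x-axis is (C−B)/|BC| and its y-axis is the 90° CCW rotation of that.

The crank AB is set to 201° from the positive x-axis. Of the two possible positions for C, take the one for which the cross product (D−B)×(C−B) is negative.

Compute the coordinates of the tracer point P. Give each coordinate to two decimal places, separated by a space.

A=(0,0), D=(8.00,0)
B = A + 3.00·(cos201°, sin201°) = (-2.8007, -1.0751)
|BD| = 10.8541
circle(B,4.00) ∩ circle(D,9.00): a=2.4328, h=3.1751
  candidates: C₊=(-0.6944,2.3254) cross=34.463; C₋=(-0.0654,-3.9937) cross=-34.463
  mode - wants cross < 0 → take C=(-0.0654,-3.9937) (cross=-34.463)
ex = (C−B)/|BC| = (0.6838,-0.7296); ey = (0.7296,0.6838)
P = B + -2.86·ex + -1.00·ey = (-5.4861,0.3278)

-5.49 0.33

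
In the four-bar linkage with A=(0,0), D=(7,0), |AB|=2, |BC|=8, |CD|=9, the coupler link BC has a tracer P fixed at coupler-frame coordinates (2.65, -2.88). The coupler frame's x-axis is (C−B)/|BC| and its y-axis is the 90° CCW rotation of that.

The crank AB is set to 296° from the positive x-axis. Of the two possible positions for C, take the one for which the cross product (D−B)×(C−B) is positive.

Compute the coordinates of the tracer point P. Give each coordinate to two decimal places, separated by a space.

3.62 1.00

A=(0,0), D=(7.00,0)
B = A + 2.00·(cos296°, sin296°) = (0.8767, -1.7976)
|BD| = 6.3817
circle(B,8.00) ∩ circle(D,9.00): a=1.8589, h=7.7810
  candidates: C₊=(0.4686,6.1920) cross=49.656; C₋=(4.8521,-8.7399) cross=-49.656
  mode + wants cross > 0 → take C=(0.4686,6.1920) (cross=49.656)
ex = (C−B)/|BC| = (-0.0510,0.9987); ey = (-0.9987,-0.0510)
P = B + 2.65·ex + -2.88·ey = (3.6178,0.9959)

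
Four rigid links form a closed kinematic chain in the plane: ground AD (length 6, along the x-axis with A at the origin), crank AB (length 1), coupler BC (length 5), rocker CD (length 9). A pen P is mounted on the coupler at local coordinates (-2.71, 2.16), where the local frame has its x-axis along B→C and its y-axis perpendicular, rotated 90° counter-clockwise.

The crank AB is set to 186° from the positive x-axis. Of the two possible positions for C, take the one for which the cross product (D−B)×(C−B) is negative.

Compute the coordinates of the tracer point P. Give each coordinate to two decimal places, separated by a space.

1.39 2.41

A=(0,0), D=(6.00,0)
B = A + 1.00·(cos186°, sin186°) = (-0.9945, -0.1045)
|BD| = 6.9953
circle(B,5.00) ∩ circle(D,9.00): a=-0.5050, h=4.9744
  candidates: C₊=(-1.5738,4.8618) cross=34.798; C₋=(-1.4252,-5.0859) cross=-34.798
  mode - wants cross < 0 → take C=(-1.4252,-5.0859) (cross=-34.798)
ex = (C−B)/|BC| = (-0.0861,-0.9963); ey = (0.9963,-0.0861)
P = B + -2.71·ex + 2.16·ey = (1.3909,2.4094)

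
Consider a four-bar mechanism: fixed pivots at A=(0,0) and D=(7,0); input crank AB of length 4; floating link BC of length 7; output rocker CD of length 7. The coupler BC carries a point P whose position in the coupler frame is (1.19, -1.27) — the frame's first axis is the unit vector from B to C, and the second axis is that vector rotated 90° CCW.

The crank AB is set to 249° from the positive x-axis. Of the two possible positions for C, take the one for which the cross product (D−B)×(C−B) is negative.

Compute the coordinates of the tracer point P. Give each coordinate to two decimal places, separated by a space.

-0.89 -5.39

A=(0,0), D=(7.00,0)
B = A + 4.00·(cos249°, sin249°) = (-1.4335, -3.7343)
|BD| = 9.2233
circle(B,7.00) ∩ circle(D,7.00): a=4.6116, h=5.2662
  candidates: C₊=(0.6511,2.9481) cross=48.572; C₋=(4.9154,-6.6824) cross=-48.572
  mode - wants cross < 0 → take C=(4.9154,-6.6824) (cross=-48.572)
ex = (C−B)/|BC| = (0.9070,-0.4212); ey = (0.4212,0.9070)
P = B + 1.19·ex + -1.27·ey = (-0.8890,-5.3874)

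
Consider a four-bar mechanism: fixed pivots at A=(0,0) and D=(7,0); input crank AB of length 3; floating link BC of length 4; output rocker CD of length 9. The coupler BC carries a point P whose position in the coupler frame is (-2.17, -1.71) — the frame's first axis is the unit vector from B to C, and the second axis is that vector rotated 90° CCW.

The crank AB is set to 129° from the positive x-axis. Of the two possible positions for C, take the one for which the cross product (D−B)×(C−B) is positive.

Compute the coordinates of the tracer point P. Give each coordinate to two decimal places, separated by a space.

-1.49 -0.40

A=(0,0), D=(7.00,0)
B = A + 3.00·(cos129°, sin129°) = (-1.8880, 2.3314)
|BD| = 9.1887
circle(B,4.00) ∩ circle(D,9.00): a=1.0574, h=3.8577
  candidates: C₊=(0.1136,5.7946) cross=35.447; C₋=(-1.8440,-1.6683) cross=-35.447
  mode + wants cross > 0 → take C=(0.1136,5.7946) (cross=35.447)
ex = (C−B)/|BC| = (0.5004,0.8658); ey = (-0.8658,0.5004)
P = B + -2.17·ex + -1.71·ey = (-1.4933,-0.4030)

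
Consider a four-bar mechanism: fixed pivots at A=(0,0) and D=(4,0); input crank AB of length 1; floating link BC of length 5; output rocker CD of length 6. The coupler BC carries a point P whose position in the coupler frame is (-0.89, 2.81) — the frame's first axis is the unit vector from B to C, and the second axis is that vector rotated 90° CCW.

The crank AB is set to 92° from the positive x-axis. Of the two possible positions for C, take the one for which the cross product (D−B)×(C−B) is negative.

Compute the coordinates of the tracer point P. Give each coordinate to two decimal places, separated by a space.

A=(0,0), D=(4.00,0)
B = A + 1.00·(cos92°, sin92°) = (-0.0349, 0.9994)
|BD| = 4.1568
circle(B,5.00) ∩ circle(D,6.00): a=0.7553, h=4.9426
  candidates: C₊=(1.8865,5.6155) cross=20.546; C₋=(-0.4901,-3.9798) cross=-20.546
  mode - wants cross < 0 → take C=(-0.4901,-3.9798) (cross=-20.546)
ex = (C−B)/|BC| = (-0.0910,-0.9958); ey = (0.9958,-0.0910)
P = B + -0.89·ex + 2.81·ey = (2.8445,1.6299)

2.84 1.63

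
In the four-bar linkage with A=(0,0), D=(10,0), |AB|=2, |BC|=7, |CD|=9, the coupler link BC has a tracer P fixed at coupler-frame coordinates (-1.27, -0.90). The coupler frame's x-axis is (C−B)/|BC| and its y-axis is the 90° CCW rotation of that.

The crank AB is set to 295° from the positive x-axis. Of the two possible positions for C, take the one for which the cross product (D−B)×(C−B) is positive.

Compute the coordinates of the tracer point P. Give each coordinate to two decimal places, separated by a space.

1.42 -3.26

A=(0,0), D=(10.00,0)
B = A + 2.00·(cos295°, sin295°) = (0.8452, -1.8126)
|BD| = 9.3325
circle(B,7.00) ∩ circle(D,9.00): a=2.9518, h=6.3472
  candidates: C₊=(2.5080,4.9870) cross=59.235; C₋=(4.9736,-7.4656) cross=-59.235
  mode + wants cross > 0 → take C=(2.5080,4.9870) (cross=59.235)
ex = (C−B)/|BC| = (0.2375,0.9714); ey = (-0.9714,0.2375)
P = B + -1.27·ex + -0.90·ey = (1.4178,-3.2601)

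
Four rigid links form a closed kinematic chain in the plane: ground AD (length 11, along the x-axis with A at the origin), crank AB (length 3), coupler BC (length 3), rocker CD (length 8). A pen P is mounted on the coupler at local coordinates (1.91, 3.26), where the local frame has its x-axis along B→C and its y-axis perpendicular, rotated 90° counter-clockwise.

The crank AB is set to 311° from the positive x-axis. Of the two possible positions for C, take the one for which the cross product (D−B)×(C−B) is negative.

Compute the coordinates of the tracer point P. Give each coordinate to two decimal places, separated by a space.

5.56 -1.08

A=(0,0), D=(11.00,0)
B = A + 3.00·(cos311°, sin311°) = (1.9682, -2.2641)
|BD| = 9.3113
circle(B,3.00) ∩ circle(D,8.00): a=1.7022, h=2.4703
  candidates: C₊=(3.0187,0.5459) cross=23.002; C₋=(4.2200,-4.2464) cross=-23.002
  mode - wants cross < 0 → take C=(4.2200,-4.2464) (cross=-23.002)
ex = (C−B)/|BC| = (0.7506,-0.6607); ey = (0.6607,0.7506)
P = B + 1.91·ex + 3.26·ey = (5.5559,-1.0792)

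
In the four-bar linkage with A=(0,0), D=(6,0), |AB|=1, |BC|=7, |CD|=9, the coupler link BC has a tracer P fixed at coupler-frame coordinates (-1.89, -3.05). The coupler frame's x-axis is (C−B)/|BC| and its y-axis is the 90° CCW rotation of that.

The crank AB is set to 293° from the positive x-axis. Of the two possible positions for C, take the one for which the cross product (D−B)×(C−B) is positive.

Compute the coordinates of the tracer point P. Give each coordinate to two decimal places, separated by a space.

A=(0,0), D=(6.00,0)
B = A + 1.00·(cos293°, sin293°) = (0.3907, -0.9205)
|BD| = 5.6843
circle(B,7.00) ∩ circle(D,9.00): a=0.0274, h=6.9999
  candidates: C₊=(-0.7158,5.9915) cross=39.790; C₋=(1.5513,-7.8236) cross=-39.790
  mode + wants cross > 0 → take C=(-0.7158,5.9915) (cross=39.790)
ex = (C−B)/|BC| = (-0.1581,0.9874); ey = (-0.9874,-0.1581)
P = B + -1.89·ex + -3.05·ey = (3.7011,-2.3046)

3.70 -2.30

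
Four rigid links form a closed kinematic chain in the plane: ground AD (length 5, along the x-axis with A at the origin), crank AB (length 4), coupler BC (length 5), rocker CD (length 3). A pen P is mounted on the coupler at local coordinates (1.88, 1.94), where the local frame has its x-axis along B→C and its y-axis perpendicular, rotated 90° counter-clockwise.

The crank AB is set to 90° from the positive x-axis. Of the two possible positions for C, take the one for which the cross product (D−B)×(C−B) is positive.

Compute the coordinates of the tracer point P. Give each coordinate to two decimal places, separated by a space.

A=(0,0), D=(5.00,0)
B = A + 4.00·(cos90°, sin90°) = (0.0000, 4.0000)
|BD| = 6.4031
circle(B,5.00) ∩ circle(D,3.00): a=4.4510, h=2.2779
  candidates: C₊=(4.8986,2.9983) cross=14.586; C₋=(2.0526,-0.5593) cross=-14.586
  mode + wants cross > 0 → take C=(4.8986,2.9983) (cross=14.586)
ex = (C−B)/|BC| = (0.9797,-0.2003); ey = (0.2003,0.9797)
P = B + 1.88·ex + 1.94·ey = (2.2305,5.5240)

2.23 5.52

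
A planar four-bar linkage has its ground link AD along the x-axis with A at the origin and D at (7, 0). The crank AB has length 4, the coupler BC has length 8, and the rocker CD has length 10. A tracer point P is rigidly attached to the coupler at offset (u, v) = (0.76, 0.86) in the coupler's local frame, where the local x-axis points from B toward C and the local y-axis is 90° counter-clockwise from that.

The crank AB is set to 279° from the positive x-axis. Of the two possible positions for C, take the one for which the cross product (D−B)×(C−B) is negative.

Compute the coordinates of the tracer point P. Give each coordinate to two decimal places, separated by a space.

1.77 -3.95

A=(0,0), D=(7.00,0)
B = A + 4.00·(cos279°, sin279°) = (0.6257, -3.9508)
|BD| = 7.4993
circle(B,8.00) ∩ circle(D,10.00): a=1.3494, h=7.8854
  candidates: C₊=(-2.3814,3.4626) cross=59.135; C₋=(5.9269,-9.9423) cross=-59.135
  mode - wants cross < 0 → take C=(5.9269,-9.9423) (cross=-59.135)
ex = (C−B)/|BC| = (0.6626,-0.7489); ey = (0.7489,0.6626)
P = B + 0.76·ex + 0.86·ey = (1.7734,-3.9501)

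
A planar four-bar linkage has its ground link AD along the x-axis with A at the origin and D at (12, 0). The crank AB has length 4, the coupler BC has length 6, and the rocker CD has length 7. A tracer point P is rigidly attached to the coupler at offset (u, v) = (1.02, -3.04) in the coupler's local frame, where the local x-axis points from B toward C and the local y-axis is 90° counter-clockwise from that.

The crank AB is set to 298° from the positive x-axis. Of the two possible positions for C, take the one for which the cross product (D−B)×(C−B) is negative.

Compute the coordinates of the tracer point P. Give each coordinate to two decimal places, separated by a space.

1.89 -6.74

A=(0,0), D=(12.00,0)
B = A + 4.00·(cos298°, sin298°) = (1.8779, -3.5318)
|BD| = 10.7206
circle(B,6.00) ∩ circle(D,7.00): a=4.7540, h=3.6606
  candidates: C₊=(5.1605,1.4906) cross=39.243; C₋=(7.5724,-5.4219) cross=-39.243
  mode - wants cross < 0 → take C=(7.5724,-5.4219) (cross=-39.243)
ex = (C−B)/|BC| = (0.9491,-0.3150); ey = (0.3150,0.9491)
P = B + 1.02·ex + -3.04·ey = (1.8883,-6.7383)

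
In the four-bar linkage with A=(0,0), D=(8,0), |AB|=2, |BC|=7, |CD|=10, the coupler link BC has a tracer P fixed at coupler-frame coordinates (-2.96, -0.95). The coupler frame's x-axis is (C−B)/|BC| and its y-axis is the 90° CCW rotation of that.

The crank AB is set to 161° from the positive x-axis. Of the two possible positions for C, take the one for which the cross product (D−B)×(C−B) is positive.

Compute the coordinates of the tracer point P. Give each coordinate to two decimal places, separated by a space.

-2.21 -2.44

A=(0,0), D=(8.00,0)
B = A + 2.00·(cos161°, sin161°) = (-1.8910, 0.6511)
|BD| = 9.9124
circle(B,7.00) ∩ circle(D,10.00): a=2.3837, h=6.5816
  candidates: C₊=(0.9199,7.0620) cross=65.240; C₋=(0.0552,-6.0729) cross=-65.240
  mode + wants cross > 0 → take C=(0.9199,7.0620) (cross=65.240)
ex = (C−B)/|BC| = (0.4016,0.9158); ey = (-0.9158,0.4016)
P = B + -2.96·ex + -0.95·ey = (-2.2096,-2.4412)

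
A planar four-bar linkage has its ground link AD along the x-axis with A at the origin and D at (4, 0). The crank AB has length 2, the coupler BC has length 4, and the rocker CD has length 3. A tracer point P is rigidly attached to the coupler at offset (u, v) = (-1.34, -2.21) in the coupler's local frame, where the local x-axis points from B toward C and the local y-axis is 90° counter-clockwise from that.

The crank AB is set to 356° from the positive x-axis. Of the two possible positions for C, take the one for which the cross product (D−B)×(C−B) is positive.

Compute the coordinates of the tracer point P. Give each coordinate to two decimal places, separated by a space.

A=(0,0), D=(4.00,0)
B = A + 2.00·(cos356°, sin356°) = (1.9951, -0.1395)
|BD| = 2.0097
circle(B,4.00) ∩ circle(D,3.00): a=2.7464, h=2.9081
  candidates: C₊=(4.5330,2.9523) cross=5.845; C₋=(4.9368,-2.8500) cross=-5.845
  mode + wants cross > 0 → take C=(4.5330,2.9523) (cross=5.845)
ex = (C−B)/|BC| = (0.6345,0.7729); ey = (-0.7729,0.6345)
P = B + -1.34·ex + -2.21·ey = (2.8531,-2.5774)

2.85 -2.58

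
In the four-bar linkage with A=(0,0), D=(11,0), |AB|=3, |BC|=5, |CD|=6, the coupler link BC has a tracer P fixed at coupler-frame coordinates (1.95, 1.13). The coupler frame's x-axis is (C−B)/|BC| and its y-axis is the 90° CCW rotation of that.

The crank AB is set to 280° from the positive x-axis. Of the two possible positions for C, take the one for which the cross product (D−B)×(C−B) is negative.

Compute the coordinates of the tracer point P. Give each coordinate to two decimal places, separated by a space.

A=(0,0), D=(11.00,0)
B = A + 3.00·(cos280°, sin280°) = (0.5209, -2.9544)
|BD| = 10.8876
circle(B,5.00) ∩ circle(D,6.00): a=4.9386, h=0.7810
  candidates: C₊=(5.0623,-0.8626) cross=8.504; C₋=(5.4862,-2.3660) cross=-8.504
  mode - wants cross < 0 → take C=(5.4862,-2.3660) (cross=-8.504)
ex = (C−B)/|BC| = (0.9931,0.1177); ey = (-0.1177,0.9931)
P = B + 1.95·ex + 1.13·ey = (2.3244,-1.6028)

2.32 -1.60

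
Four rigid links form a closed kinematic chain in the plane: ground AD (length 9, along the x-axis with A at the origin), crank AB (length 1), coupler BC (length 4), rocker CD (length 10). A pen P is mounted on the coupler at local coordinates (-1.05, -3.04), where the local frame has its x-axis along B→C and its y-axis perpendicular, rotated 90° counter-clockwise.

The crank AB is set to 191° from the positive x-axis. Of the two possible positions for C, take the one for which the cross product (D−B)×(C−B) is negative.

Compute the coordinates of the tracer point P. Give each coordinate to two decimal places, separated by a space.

-4.18 0.18

A=(0,0), D=(9.00,0)
B = A + 1.00·(cos191°, sin191°) = (-0.9816, -0.1908)
|BD| = 9.9835
circle(B,4.00) ∩ circle(D,10.00): a=0.7848, h=3.9223
  candidates: C₊=(-0.2720,3.7457) cross=39.158; C₋=(-0.1220,-4.0974) cross=-39.158
  mode - wants cross < 0 → take C=(-0.1220,-4.0974) (cross=-39.158)
ex = (C−B)/|BC| = (0.2149,-0.9766); ey = (0.9766,0.2149)
P = B + -1.05·ex + -3.04·ey = (-4.1762,0.1814)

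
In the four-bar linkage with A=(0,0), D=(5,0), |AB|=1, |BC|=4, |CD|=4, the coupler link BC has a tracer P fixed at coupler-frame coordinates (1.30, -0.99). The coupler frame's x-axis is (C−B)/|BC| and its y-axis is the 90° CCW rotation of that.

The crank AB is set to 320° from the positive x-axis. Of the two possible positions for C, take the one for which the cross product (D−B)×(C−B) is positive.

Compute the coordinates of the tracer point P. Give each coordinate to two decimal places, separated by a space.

A=(0,0), D=(5.00,0)
B = A + 1.00·(cos320°, sin320°) = (0.7660, -0.6428)
|BD| = 4.2825
circle(B,4.00) ∩ circle(D,4.00): a=2.1412, h=3.3786
  candidates: C₊=(2.3759,3.0190) cross=14.469; C₋=(3.3901,-3.6617) cross=-14.469
  mode + wants cross > 0 → take C=(2.3759,3.0190) (cross=14.469)
ex = (C−B)/|BC| = (0.4025,0.9154); ey = (-0.9154,0.4025)
P = B + 1.30·ex + -0.99·ey = (2.1955,0.1488)

2.20 0.15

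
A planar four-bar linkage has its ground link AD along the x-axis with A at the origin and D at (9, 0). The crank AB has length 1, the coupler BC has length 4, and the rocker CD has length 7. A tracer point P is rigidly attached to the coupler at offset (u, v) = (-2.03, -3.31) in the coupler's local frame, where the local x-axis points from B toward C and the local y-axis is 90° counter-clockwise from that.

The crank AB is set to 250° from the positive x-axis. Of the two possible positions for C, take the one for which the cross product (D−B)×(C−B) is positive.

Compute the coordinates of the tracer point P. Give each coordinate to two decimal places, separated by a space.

A=(0,0), D=(9.00,0)
B = A + 1.00·(cos250°, sin250°) = (-0.3420, -0.9397)
|BD| = 9.3892
circle(B,4.00) ∩ circle(D,7.00): a=2.9372, h=2.7153
  candidates: C₊=(2.3087,2.0559) cross=25.494; C₋=(2.8522,-3.3474) cross=-25.494
  mode + wants cross > 0 → take C=(2.3087,2.0559) (cross=25.494)
ex = (C−B)/|BC| = (0.6627,0.7489); ey = (-0.7489,0.6627)
P = B + -2.03·ex + -3.31·ey = (0.7916,-4.6534)

0.79 -4.65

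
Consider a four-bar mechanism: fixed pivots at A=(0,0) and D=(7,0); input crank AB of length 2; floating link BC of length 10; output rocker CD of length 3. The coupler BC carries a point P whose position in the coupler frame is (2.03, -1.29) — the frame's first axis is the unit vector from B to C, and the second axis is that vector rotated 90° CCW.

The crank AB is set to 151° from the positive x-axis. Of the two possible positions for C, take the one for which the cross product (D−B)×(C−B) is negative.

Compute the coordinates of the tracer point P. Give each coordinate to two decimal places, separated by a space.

A=(0,0), D=(7.00,0)
B = A + 2.00·(cos151°, sin151°) = (-1.7492, 0.9696)
|BD| = 8.8028
circle(B,10.00) ∩ circle(D,3.00): a=9.5702, h=2.9002
  candidates: C₊=(8.0822,2.7980) cross=25.530; C₋=(7.4433,-2.9671) cross=-25.530
  mode - wants cross < 0 → take C=(7.4433,-2.9671) (cross=-25.530)
ex = (C−B)/|BC| = (0.9193,-0.3937); ey = (0.3937,0.9193)
P = B + 2.03·ex + -1.29·ey = (-0.3910,-1.0154)

-0.39 -1.02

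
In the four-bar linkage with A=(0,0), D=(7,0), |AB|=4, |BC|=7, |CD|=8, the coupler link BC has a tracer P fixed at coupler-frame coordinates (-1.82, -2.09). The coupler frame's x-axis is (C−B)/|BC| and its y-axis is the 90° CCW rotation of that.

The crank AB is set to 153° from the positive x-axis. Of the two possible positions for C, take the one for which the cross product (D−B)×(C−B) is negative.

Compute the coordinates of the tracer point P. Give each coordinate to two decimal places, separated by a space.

A=(0,0), D=(7.00,0)
B = A + 4.00·(cos153°, sin153°) = (-3.5640, 1.8160)
|BD| = 10.7190
circle(B,7.00) ∩ circle(D,8.00): a=4.6598, h=5.2236
  candidates: C₊=(1.9134,6.1746) cross=55.992; C₋=(0.1434,-4.1216) cross=-55.992
  mode - wants cross < 0 → take C=(0.1434,-4.1216) (cross=-55.992)
ex = (C−B)/|BC| = (0.5296,-0.8482); ey = (0.8482,0.5296)
P = B + -1.82·ex + -2.09·ey = (-6.3008,2.2528)

-6.30 2.25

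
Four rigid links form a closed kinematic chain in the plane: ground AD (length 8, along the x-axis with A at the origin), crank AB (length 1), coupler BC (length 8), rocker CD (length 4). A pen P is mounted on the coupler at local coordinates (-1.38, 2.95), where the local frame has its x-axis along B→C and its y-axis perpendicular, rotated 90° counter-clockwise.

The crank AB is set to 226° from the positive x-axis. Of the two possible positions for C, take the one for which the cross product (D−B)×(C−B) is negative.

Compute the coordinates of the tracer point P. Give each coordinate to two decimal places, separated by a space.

-0.84 2.53

A=(0,0), D=(8.00,0)
B = A + 1.00·(cos226°, sin226°) = (-0.6947, -0.7193)
|BD| = 8.7244
circle(B,8.00) ∩ circle(D,4.00): a=7.1131, h=3.6611
  candidates: C₊=(6.0924,3.5158) cross=31.941; C₋=(6.6961,-3.7815) cross=-31.941
  mode - wants cross < 0 → take C=(6.6961,-3.7815) (cross=-31.941)
ex = (C−B)/|BC| = (0.9238,-0.3828); ey = (0.3828,0.9238)
P = B + -1.38·ex + 2.95·ey = (-0.8404,2.5342)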